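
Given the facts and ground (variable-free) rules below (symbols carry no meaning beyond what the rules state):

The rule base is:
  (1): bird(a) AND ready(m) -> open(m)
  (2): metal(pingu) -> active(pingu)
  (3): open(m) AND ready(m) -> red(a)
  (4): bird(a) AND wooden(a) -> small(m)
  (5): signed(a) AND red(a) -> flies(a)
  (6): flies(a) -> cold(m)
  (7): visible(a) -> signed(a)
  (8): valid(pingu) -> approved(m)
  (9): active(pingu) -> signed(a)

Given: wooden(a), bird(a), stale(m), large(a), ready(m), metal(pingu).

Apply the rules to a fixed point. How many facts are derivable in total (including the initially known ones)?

13

Round 1: (1) [bird(a) AND ready(m) -> open(m)]; (2) [metal(pingu) -> active(pingu)]; (4) [bird(a) AND wooden(a) -> small(m)]. New: open(m), active(pingu), small(m).
Round 2: (3) [open(m) AND ready(m) -> red(a)]; (9) [active(pingu) -> signed(a)]. New: red(a), signed(a).
Round 3: (5) [signed(a) AND red(a) -> flies(a)]. New: flies(a).
Round 4: (6) [flies(a) -> cold(m)]. New: cold(m).
Closure: {active(pingu), bird(a), cold(m), flies(a), large(a), metal(pingu), open(m), ready(m), red(a), signed(a), small(m), stale(m), wooden(a)} — 13 facts.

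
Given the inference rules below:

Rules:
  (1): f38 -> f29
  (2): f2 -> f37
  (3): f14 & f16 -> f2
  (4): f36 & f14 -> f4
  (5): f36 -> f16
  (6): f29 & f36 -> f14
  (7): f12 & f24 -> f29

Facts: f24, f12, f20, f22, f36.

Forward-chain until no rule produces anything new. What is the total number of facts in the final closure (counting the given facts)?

[1] (5) [f36 -> f16]; (7) [f12 & f24 -> f29]. ⇒ new: f16, f29.
[2] (6) [f29 & f36 -> f14]. ⇒ new: f14.
[3] (3) [f14 & f16 -> f2]; (4) [f36 & f14 -> f4]. ⇒ new: f2, f4.
[4] (2) [f2 -> f37]. ⇒ new: f37.
Closure: {f12, f14, f16, f2, f20, f22, f24, f29, f36, f37, f4} — 11 facts.

11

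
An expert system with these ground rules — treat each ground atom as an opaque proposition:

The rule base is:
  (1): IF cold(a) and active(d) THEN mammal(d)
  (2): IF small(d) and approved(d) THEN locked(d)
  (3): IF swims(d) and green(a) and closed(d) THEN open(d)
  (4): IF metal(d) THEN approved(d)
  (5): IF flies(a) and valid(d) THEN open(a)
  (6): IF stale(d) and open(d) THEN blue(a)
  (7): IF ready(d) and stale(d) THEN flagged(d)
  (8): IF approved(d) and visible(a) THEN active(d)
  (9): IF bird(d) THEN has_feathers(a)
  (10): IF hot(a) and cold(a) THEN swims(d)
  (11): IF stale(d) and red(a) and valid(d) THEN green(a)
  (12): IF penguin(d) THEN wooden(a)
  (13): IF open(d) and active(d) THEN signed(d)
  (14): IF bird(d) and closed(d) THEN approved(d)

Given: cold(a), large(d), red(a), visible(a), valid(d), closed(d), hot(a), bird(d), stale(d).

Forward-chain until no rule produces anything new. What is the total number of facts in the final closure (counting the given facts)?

18

Round 1: (9) [IF bird(d) THEN has_feathers(a)]; (10) [IF hot(a) and cold(a) THEN swims(d)]; (11) [IF stale(d) and red(a) and valid(d) THEN green(a)]; (14) [IF bird(d) and closed(d) THEN approved(d)]. Adds has_feathers(a), swims(d), green(a), approved(d).
Round 2: (3) [IF swims(d) and green(a) and closed(d) THEN open(d)]; (8) [IF approved(d) and visible(a) THEN active(d)]. Adds open(d), active(d).
Round 3: (1) [IF cold(a) and active(d) THEN mammal(d)]; (6) [IF stale(d) and open(d) THEN blue(a)]; (13) [IF open(d) and active(d) THEN signed(d)]. Adds mammal(d), blue(a), signed(d).
Closure: {active(d), approved(d), bird(d), blue(a), closed(d), cold(a), green(a), has_feathers(a), hot(a), large(d), mammal(d), open(d), red(a), signed(d), stale(d), swims(d), valid(d), visible(a)} — 18 facts.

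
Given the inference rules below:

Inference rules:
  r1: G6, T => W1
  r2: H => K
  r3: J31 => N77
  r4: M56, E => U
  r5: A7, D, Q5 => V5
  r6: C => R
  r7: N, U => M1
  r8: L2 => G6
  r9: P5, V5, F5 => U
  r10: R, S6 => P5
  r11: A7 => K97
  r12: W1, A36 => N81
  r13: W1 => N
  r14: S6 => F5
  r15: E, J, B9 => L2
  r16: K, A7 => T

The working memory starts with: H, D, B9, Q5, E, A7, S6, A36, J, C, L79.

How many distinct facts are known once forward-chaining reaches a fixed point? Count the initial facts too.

Round 1: r2 [H => K]; r5 [A7, D, Q5 => V5]; r6 [C => R]; r11 [A7 => K97]; r14 [S6 => F5]; r15 [E, J, B9 => L2]. New: K, V5, R, K97, F5, L2.
Round 2: r8 [L2 => G6]; r10 [R, S6 => P5]; r16 [K, A7 => T]. New: G6, P5, T.
Round 3: r1 [G6, T => W1]; r9 [P5, V5, F5 => U]. New: W1, U.
Round 4: r12 [W1, A36 => N81]; r13 [W1 => N]. New: N81, N.
Round 5: r7 [N, U => M1]. New: M1.
Closure: {A36, A7, B9, C, D, E, F5, G6, H, J, K, K97, L2, L79, M1, N, N81, P5, Q5, R, S6, T, U, V5, W1} — 25 facts.

25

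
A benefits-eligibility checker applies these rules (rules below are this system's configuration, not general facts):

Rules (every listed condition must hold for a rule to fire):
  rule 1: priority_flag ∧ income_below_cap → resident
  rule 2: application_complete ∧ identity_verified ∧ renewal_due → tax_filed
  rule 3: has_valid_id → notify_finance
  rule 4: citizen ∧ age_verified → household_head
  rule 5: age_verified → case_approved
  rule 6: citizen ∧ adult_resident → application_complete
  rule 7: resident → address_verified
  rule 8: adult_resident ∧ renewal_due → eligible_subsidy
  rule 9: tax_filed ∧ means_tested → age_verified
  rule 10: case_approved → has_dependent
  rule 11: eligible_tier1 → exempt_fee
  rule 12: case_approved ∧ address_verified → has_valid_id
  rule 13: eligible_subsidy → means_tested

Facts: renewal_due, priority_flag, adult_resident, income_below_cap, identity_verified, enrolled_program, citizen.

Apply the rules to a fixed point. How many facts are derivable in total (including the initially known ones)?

Round 1: rule 1 [priority_flag ∧ income_below_cap → resident]; rule 6 [citizen ∧ adult_resident → application_complete]; rule 8 [adult_resident ∧ renewal_due → eligible_subsidy]. Adds resident, application_complete, eligible_subsidy.
Round 2: rule 2 [application_complete ∧ identity_verified ∧ renewal_due → tax_filed]; rule 7 [resident → address_verified]; rule 13 [eligible_subsidy → means_tested]. Adds tax_filed, address_verified, means_tested.
Round 3: rule 9 [tax_filed ∧ means_tested → age_verified]. Adds age_verified.
Round 4: rule 4 [citizen ∧ age_verified → household_head]; rule 5 [age_verified → case_approved]. Adds household_head, case_approved.
Round 5: rule 10 [case_approved → has_dependent]; rule 12 [case_approved ∧ address_verified → has_valid_id]. Adds has_dependent, has_valid_id.
Round 6: rule 3 [has_valid_id → notify_finance]. Adds notify_finance.
Closure: {address_verified, adult_resident, age_verified, application_complete, case_approved, citizen, eligible_subsidy, enrolled_program, has_dependent, has_valid_id, household_head, identity_verified, income_below_cap, means_tested, notify_finance, priority_flag, renewal_due, resident, tax_filed} — 19 facts.

19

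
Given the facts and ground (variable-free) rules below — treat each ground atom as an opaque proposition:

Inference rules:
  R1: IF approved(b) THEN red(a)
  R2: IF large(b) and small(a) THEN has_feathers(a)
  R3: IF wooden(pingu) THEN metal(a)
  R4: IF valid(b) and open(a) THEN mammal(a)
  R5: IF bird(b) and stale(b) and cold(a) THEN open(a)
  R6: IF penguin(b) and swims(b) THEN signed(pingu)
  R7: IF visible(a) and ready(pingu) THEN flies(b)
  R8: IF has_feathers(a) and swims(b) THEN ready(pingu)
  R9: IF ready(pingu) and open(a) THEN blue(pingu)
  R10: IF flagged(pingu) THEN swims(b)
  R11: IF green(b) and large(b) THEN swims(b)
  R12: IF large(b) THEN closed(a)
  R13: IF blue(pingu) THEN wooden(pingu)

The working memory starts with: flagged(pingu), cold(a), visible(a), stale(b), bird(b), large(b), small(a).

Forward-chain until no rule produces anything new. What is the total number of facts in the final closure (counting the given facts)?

16

Round 1 fires R2, R5, R10, R12, giving has_feathers(a), open(a), swims(b), closed(a).
Round 2 fires R8, giving ready(pingu).
Round 3 fires R7, R9, giving flies(b), blue(pingu).
Round 4 fires R13, giving wooden(pingu).
Round 5 fires R3, giving metal(a).
Closure: {bird(b), blue(pingu), closed(a), cold(a), flagged(pingu), flies(b), has_feathers(a), large(b), metal(a), open(a), ready(pingu), small(a), stale(b), swims(b), visible(a), wooden(pingu)} — 16 facts.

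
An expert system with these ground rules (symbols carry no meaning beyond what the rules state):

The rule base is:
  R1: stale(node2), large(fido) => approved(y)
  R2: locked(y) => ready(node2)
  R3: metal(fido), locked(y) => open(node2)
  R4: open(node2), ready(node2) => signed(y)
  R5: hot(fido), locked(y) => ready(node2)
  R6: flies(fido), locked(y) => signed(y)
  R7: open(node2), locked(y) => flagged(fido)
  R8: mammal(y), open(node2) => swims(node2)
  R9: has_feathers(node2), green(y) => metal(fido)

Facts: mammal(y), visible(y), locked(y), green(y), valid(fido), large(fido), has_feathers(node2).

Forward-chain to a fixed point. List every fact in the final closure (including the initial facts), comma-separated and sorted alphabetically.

Round 1 fires R2, R9, giving ready(node2), metal(fido).
Round 2 fires R3, giving open(node2).
Round 3 fires R4, R7, R8, giving signed(y), flagged(fido), swims(node2).

flagged(fido), green(y), has_feathers(node2), large(fido), locked(y), mammal(y), metal(fido), open(node2), ready(node2), signed(y), swims(node2), valid(fido), visible(y)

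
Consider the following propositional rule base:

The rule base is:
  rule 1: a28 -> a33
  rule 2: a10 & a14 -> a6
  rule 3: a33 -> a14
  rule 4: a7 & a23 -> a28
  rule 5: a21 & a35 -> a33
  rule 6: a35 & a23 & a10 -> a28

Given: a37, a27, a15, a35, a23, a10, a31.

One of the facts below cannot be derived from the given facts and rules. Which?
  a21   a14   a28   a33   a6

a21

[1] rule 6 [a35 & a23 & a10 -> a28]. ⇒ new: a28.
[2] rule 1 [a28 -> a33]. ⇒ new: a33.
[3] rule 3 [a33 -> a14]. ⇒ new: a14.
[4] rule 2 [a10 & a14 -> a6]. ⇒ new: a6.
Derived: a6 (round 4), a14 (round 3), a33 (round 2), a28 (round 1). a21 never appears in any round.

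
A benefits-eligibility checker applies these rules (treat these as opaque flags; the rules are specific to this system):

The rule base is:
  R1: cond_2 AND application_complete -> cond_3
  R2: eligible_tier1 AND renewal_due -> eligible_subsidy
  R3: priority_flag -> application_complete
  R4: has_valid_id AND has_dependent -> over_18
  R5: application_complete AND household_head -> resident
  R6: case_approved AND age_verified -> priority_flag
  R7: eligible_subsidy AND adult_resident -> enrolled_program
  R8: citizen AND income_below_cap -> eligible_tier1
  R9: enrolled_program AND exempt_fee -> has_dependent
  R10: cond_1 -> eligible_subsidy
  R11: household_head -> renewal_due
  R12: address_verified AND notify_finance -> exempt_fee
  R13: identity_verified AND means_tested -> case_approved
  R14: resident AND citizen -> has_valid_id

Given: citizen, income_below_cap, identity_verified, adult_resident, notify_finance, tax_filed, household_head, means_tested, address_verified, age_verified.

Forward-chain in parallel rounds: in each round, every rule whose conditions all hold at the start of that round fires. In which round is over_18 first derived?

Round 1 — R8, R11, R12, R13, derive eligible_tier1, renewal_due, exempt_fee, case_approved.
Round 2 — R2, R6, derive eligible_subsidy, priority_flag.
Round 3 — R3, R7, derive application_complete, enrolled_program.
Round 4 — R5, R9, derive resident, has_dependent.
Round 5 — R14, derive has_valid_id.
Round 6 — R4, derive over_18.
over_18 first appears in round 6.

6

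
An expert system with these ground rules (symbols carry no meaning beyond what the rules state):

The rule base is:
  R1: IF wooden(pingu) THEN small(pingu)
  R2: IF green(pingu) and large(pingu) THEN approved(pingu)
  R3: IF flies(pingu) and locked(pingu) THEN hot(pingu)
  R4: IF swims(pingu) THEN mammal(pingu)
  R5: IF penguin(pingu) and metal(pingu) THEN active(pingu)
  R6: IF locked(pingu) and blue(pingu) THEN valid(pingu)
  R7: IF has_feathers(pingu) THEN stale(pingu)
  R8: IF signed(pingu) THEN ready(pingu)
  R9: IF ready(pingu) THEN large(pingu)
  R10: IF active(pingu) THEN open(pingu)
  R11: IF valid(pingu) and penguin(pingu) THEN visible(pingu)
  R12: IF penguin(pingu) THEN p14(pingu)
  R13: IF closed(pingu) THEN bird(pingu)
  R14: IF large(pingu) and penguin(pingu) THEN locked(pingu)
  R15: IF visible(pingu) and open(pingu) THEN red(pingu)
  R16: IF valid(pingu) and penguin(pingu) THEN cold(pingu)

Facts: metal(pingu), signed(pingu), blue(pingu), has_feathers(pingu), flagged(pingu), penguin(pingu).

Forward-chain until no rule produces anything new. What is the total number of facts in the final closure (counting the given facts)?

Round 1 fires R5, R7, R8, R12, giving active(pingu), stale(pingu), ready(pingu), p14(pingu).
Round 2 fires R9, R10, giving large(pingu), open(pingu).
Round 3 fires R14, giving locked(pingu).
Round 4 fires R6, giving valid(pingu).
Round 5 fires R11, R16, giving visible(pingu), cold(pingu).
Round 6 fires R15, giving red(pingu).
Closure: {active(pingu), blue(pingu), cold(pingu), flagged(pingu), has_feathers(pingu), large(pingu), locked(pingu), metal(pingu), open(pingu), p14(pingu), penguin(pingu), ready(pingu), red(pingu), signed(pingu), stale(pingu), valid(pingu), visible(pingu)} — 17 facts.

17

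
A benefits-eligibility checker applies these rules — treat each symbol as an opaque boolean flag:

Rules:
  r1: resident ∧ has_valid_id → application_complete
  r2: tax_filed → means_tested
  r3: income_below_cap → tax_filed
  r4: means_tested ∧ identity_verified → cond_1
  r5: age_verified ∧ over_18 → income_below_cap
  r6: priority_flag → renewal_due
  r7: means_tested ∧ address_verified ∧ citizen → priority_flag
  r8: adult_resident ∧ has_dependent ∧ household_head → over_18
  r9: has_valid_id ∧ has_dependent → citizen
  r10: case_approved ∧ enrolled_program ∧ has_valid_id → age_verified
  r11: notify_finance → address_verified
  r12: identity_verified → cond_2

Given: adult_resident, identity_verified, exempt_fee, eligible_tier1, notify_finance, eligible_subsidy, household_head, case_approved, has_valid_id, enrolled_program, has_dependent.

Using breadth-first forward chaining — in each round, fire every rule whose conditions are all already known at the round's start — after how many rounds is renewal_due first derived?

6

Round 1: r8 [adult_resident ∧ has_dependent ∧ household_head → over_18]; r9 [has_valid_id ∧ has_dependent → citizen]; r10 [case_approved ∧ enrolled_program ∧ has_valid_id → age_verified]; r11 [notify_finance → address_verified]; r12 [identity_verified → cond_2]. Adds over_18, citizen, age_verified, address_verified, cond_2.
Round 2: r5 [age_verified ∧ over_18 → income_below_cap]. Adds income_below_cap.
Round 3: r3 [income_below_cap → tax_filed]. Adds tax_filed.
Round 4: r2 [tax_filed → means_tested]. Adds means_tested.
Round 5: r4 [means_tested ∧ identity_verified → cond_1]; r7 [means_tested ∧ address_verified ∧ citizen → priority_flag]. Adds cond_1, priority_flag.
Round 6: r6 [priority_flag → renewal_due]. Adds renewal_due.
renewal_due first appears in round 6.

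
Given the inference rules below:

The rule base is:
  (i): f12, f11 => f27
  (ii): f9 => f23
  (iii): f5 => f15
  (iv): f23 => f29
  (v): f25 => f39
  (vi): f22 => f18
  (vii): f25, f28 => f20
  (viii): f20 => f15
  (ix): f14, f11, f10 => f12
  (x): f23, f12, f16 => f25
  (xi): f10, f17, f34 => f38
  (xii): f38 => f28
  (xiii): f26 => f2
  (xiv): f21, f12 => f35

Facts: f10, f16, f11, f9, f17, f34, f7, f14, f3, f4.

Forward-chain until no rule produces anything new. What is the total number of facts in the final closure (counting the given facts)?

20

Round 1 — (ii), (ix), (xi), derive f23, f12, f38.
Round 2 — (i), (iv), (x), (xii), derive f27, f29, f25, f28.
Round 3 — (v), (vii), derive f39, f20.
Round 4 — (viii), derive f15.
Closure: {f10, f11, f12, f14, f15, f16, f17, f20, f23, f25, f27, f28, f29, f3, f34, f38, f39, f4, f7, f9} — 20 facts.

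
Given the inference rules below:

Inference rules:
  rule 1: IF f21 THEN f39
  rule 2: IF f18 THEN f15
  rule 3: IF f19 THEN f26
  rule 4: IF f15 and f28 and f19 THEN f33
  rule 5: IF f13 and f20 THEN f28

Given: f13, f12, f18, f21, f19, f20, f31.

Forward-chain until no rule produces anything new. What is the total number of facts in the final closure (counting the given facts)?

Round 1: rule 1 [IF f21 THEN f39]; rule 2 [IF f18 THEN f15]; rule 3 [IF f19 THEN f26]; rule 5 [IF f13 and f20 THEN f28]. Adds f39, f15, f26, f28.
Round 2: rule 4 [IF f15 and f28 and f19 THEN f33]. Adds f33.
Closure: {f12, f13, f15, f18, f19, f20, f21, f26, f28, f31, f33, f39} — 12 facts.

12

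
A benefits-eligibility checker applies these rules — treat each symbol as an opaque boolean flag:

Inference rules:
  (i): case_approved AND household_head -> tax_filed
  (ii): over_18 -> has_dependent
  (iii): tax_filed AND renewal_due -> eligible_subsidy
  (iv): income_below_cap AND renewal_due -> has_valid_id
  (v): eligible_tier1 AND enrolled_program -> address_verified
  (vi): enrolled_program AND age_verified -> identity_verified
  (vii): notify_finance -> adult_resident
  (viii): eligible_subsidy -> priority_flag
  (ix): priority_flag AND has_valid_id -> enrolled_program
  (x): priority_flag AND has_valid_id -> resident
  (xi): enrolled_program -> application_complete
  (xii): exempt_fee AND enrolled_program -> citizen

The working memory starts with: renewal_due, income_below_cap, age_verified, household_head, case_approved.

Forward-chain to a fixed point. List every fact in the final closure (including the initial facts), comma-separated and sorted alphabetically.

Round 1: (i) [case_approved AND household_head -> tax_filed]; (iv) [income_below_cap AND renewal_due -> has_valid_id]. Adds tax_filed, has_valid_id.
Round 2: (iii) [tax_filed AND renewal_due -> eligible_subsidy]. Adds eligible_subsidy.
Round 3: (viii) [eligible_subsidy -> priority_flag]. Adds priority_flag.
Round 4: (ix) [priority_flag AND has_valid_id -> enrolled_program]; (x) [priority_flag AND has_valid_id -> resident]. Adds enrolled_program, resident.
Round 5: (vi) [enrolled_program AND age_verified -> identity_verified]; (xi) [enrolled_program -> application_complete]. Adds identity_verified, application_complete.

age_verified, application_complete, case_approved, eligible_subsidy, enrolled_program, has_valid_id, household_head, identity_verified, income_below_cap, priority_flag, renewal_due, resident, tax_filed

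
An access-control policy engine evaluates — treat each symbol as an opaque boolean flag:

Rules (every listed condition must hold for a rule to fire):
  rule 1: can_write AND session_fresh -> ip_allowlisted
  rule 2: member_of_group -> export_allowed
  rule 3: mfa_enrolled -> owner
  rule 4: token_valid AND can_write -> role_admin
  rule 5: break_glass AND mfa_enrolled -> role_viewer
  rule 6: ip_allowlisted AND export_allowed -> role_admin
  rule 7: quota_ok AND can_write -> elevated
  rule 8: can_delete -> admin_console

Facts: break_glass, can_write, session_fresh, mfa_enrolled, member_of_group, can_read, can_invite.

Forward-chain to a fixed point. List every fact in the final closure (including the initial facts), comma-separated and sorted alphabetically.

break_glass, can_invite, can_read, can_write, export_allowed, ip_allowlisted, member_of_group, mfa_enrolled, owner, role_admin, role_viewer, session_fresh

[1] rule 1 [can_write AND session_fresh -> ip_allowlisted]; rule 2 [member_of_group -> export_allowed]; rule 3 [mfa_enrolled -> owner]; rule 5 [break_glass AND mfa_enrolled -> role_viewer]. ⇒ new: ip_allowlisted, export_allowed, owner, role_viewer.
[2] rule 6 [ip_allowlisted AND export_allowed -> role_admin]. ⇒ new: role_admin.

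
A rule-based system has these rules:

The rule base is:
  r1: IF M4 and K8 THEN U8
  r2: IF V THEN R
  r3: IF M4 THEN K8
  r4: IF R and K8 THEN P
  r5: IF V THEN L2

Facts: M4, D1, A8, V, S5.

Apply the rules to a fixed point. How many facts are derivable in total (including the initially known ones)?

10

Round 1 — r2, r3, r5, derive R, K8, L2.
Round 2 — r1, r4, derive U8, P.
Closure: {A8, D1, K8, L2, M4, P, R, S5, U8, V} — 10 facts.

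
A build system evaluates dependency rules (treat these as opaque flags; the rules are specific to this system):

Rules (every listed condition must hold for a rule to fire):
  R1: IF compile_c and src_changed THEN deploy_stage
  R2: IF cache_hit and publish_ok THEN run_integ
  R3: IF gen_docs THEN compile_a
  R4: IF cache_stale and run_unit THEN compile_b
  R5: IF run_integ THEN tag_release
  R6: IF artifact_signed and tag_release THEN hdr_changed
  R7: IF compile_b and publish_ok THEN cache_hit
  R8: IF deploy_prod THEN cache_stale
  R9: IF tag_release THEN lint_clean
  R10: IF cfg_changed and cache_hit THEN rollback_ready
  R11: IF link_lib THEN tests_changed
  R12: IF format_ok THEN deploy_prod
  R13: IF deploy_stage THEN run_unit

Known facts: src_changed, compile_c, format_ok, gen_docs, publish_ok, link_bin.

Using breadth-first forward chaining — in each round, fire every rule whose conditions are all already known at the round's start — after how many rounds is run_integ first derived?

5

Round 1: R1 [IF compile_c and src_changed THEN deploy_stage]; R3 [IF gen_docs THEN compile_a]; R12 [IF format_ok THEN deploy_prod]. New: deploy_stage, compile_a, deploy_prod.
Round 2: R8 [IF deploy_prod THEN cache_stale]; R13 [IF deploy_stage THEN run_unit]. New: cache_stale, run_unit.
Round 3: R4 [IF cache_stale and run_unit THEN compile_b]. New: compile_b.
Round 4: R7 [IF compile_b and publish_ok THEN cache_hit]. New: cache_hit.
Round 5: R2 [IF cache_hit and publish_ok THEN run_integ]. New: run_integ.
run_integ first appears in round 5.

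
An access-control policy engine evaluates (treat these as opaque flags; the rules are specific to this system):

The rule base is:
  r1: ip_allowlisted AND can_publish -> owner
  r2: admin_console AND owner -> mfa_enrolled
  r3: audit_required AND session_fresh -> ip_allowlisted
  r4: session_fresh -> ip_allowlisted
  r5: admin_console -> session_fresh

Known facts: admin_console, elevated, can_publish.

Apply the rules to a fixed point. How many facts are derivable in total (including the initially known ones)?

7

Round 1: r5 [admin_console -> session_fresh]. Adds session_fresh.
Round 2: r4 [session_fresh -> ip_allowlisted]. Adds ip_allowlisted.
Round 3: r1 [ip_allowlisted AND can_publish -> owner]. Adds owner.
Round 4: r2 [admin_console AND owner -> mfa_enrolled]. Adds mfa_enrolled.
Closure: {admin_console, can_publish, elevated, ip_allowlisted, mfa_enrolled, owner, session_fresh} — 7 facts.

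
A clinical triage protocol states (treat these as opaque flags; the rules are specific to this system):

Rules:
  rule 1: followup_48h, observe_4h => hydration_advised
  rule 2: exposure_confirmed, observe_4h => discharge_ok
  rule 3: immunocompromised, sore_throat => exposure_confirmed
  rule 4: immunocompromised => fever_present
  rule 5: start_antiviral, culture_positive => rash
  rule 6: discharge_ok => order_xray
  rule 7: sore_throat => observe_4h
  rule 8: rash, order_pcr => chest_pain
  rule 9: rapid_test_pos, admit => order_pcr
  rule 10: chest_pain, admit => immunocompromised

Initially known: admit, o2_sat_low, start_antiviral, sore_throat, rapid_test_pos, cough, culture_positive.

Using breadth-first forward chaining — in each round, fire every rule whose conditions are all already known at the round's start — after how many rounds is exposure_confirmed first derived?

4

Round 1: rule 5 [start_antiviral, culture_positive => rash]; rule 7 [sore_throat => observe_4h]; rule 9 [rapid_test_pos, admit => order_pcr]. Adds rash, observe_4h, order_pcr.
Round 2: rule 8 [rash, order_pcr => chest_pain]. Adds chest_pain.
Round 3: rule 10 [chest_pain, admit => immunocompromised]. Adds immunocompromised.
Round 4: rule 3 [immunocompromised, sore_throat => exposure_confirmed]; rule 4 [immunocompromised => fever_present]. Adds exposure_confirmed, fever_present.
exposure_confirmed first appears in round 4.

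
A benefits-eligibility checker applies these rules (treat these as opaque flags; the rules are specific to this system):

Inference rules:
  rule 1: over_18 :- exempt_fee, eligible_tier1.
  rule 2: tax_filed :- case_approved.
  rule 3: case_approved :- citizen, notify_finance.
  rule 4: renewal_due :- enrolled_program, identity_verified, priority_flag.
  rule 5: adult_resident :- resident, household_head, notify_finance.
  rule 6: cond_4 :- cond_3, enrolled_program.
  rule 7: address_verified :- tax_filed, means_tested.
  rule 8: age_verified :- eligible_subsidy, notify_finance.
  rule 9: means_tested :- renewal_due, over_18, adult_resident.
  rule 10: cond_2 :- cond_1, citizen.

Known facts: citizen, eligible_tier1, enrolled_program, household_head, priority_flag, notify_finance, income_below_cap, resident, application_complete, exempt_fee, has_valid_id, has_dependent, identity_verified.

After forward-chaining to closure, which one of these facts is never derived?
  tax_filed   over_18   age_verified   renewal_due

age_verified

Round 1 — rule 1, rule 3, rule 4, rule 5, derive over_18, case_approved, renewal_due, adult_resident.
Round 2 — rule 2, rule 9, derive tax_filed, means_tested.
Round 3 — rule 7, derive address_verified.
Derived: tax_filed (round 2), renewal_due (round 1), over_18 (round 1). age_verified never appears in any round.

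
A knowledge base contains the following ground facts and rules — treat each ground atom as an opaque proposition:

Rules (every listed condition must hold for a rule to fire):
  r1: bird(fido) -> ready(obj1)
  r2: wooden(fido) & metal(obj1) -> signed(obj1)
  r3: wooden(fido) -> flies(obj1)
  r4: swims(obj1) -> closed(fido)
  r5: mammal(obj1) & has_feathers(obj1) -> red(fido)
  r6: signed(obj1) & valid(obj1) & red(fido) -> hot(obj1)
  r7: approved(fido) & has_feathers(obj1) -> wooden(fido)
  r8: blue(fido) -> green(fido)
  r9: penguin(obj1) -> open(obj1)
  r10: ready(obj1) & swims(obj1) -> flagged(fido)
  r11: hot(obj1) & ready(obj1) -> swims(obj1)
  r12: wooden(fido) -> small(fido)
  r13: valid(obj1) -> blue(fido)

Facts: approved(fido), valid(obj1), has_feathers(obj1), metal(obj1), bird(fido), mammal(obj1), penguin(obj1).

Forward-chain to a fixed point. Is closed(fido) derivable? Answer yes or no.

Round 1: r1 [bird(fido) -> ready(obj1)]; r5 [mammal(obj1) & has_feathers(obj1) -> red(fido)]; r7 [approved(fido) & has_feathers(obj1) -> wooden(fido)]; r9 [penguin(obj1) -> open(obj1)]; r13 [valid(obj1) -> blue(fido)]. Adds ready(obj1), red(fido), wooden(fido), open(obj1), blue(fido).
Round 2: r2 [wooden(fido) & metal(obj1) -> signed(obj1)]; r3 [wooden(fido) -> flies(obj1)]; r8 [blue(fido) -> green(fido)]; r12 [wooden(fido) -> small(fido)]. Adds signed(obj1), flies(obj1), green(fido), small(fido).
Round 3: r6 [signed(obj1) & valid(obj1) & red(fido) -> hot(obj1)]. Adds hot(obj1).
Round 4: r11 [hot(obj1) & ready(obj1) -> swims(obj1)]. Adds swims(obj1).
Round 5: r4 [swims(obj1) -> closed(fido)]; r10 [ready(obj1) & swims(obj1) -> flagged(fido)]. Adds closed(fido), flagged(fido).
closed(fido) appears in round 5, so it is derivable.

yes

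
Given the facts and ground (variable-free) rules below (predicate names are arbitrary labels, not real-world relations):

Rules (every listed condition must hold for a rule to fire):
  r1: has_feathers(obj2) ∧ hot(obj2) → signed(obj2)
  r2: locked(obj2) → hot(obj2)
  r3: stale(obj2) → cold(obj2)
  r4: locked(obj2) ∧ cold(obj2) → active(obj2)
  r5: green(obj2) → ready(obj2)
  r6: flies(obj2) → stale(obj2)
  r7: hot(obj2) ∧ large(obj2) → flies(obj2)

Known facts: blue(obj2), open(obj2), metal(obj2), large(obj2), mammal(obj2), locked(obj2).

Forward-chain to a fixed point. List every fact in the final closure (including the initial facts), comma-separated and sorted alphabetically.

active(obj2), blue(obj2), cold(obj2), flies(obj2), hot(obj2), large(obj2), locked(obj2), mammal(obj2), metal(obj2), open(obj2), stale(obj2)

Round 1 fires r2, giving hot(obj2).
Round 2 fires r7, giving flies(obj2).
Round 3 fires r6, giving stale(obj2).
Round 4 fires r3, giving cold(obj2).
Round 5 fires r4, giving active(obj2).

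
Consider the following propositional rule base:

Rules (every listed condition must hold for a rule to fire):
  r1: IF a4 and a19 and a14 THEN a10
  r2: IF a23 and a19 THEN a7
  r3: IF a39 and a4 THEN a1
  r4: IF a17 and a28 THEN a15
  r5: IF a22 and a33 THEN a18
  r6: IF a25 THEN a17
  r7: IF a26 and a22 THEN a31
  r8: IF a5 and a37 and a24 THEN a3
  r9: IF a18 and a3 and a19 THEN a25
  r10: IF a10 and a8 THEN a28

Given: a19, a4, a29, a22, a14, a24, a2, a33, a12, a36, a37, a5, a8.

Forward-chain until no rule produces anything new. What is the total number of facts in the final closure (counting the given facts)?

[1] r1 [IF a4 and a19 and a14 THEN a10]; r5 [IF a22 and a33 THEN a18]; r8 [IF a5 and a37 and a24 THEN a3]. ⇒ new: a10, a18, a3.
[2] r9 [IF a18 and a3 and a19 THEN a25]; r10 [IF a10 and a8 THEN a28]. ⇒ new: a25, a28.
[3] r6 [IF a25 THEN a17]. ⇒ new: a17.
[4] r4 [IF a17 and a28 THEN a15]. ⇒ new: a15.
Closure: {a10, a12, a14, a15, a17, a18, a19, a2, a22, a24, a25, a28, a29, a3, a33, a36, a37, a4, a5, a8} — 20 facts.

20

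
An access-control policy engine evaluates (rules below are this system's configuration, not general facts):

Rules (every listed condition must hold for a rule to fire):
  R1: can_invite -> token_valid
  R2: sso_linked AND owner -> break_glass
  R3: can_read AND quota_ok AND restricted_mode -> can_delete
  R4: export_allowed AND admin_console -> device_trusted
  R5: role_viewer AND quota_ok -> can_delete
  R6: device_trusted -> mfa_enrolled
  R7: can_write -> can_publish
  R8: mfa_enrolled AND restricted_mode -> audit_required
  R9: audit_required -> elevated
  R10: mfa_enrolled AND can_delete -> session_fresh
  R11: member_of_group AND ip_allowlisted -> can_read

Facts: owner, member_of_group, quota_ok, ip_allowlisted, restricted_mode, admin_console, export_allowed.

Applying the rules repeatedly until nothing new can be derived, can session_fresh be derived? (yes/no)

yes

Round 1: R4 [export_allowed AND admin_console -> device_trusted]; R11 [member_of_group AND ip_allowlisted -> can_read]. Adds device_trusted, can_read.
Round 2: R3 [can_read AND quota_ok AND restricted_mode -> can_delete]; R6 [device_trusted -> mfa_enrolled]. Adds can_delete, mfa_enrolled.
Round 3: R8 [mfa_enrolled AND restricted_mode -> audit_required]; R10 [mfa_enrolled AND can_delete -> session_fresh]. Adds audit_required, session_fresh.
Round 4: R9 [audit_required -> elevated]. Adds elevated.
session_fresh appears in round 3, so it is derivable.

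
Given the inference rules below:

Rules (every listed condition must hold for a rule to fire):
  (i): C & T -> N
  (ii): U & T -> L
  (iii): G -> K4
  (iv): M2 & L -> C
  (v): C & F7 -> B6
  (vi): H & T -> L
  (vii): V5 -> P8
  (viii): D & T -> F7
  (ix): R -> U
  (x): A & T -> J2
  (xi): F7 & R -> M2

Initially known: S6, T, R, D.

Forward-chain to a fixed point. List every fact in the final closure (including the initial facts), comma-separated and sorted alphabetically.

[1] (viii) [D & T -> F7]; (ix) [R -> U]. ⇒ new: F7, U.
[2] (ii) [U & T -> L]; (xi) [F7 & R -> M2]. ⇒ new: L, M2.
[3] (iv) [M2 & L -> C]. ⇒ new: C.
[4] (i) [C & T -> N]; (v) [C & F7 -> B6]. ⇒ new: N, B6.

B6, C, D, F7, L, M2, N, R, S6, T, U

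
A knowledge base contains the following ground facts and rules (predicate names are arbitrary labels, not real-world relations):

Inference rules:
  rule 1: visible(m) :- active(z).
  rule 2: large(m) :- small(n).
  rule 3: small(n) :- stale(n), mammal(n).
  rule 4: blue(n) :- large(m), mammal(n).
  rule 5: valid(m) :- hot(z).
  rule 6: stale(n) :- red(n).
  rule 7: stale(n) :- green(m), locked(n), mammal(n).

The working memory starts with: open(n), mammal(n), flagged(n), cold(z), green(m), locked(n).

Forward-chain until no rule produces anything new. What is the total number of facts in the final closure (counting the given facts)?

10

Round 1 — rule 7, derive stale(n).
Round 2 — rule 3, derive small(n).
Round 3 — rule 2, derive large(m).
Round 4 — rule 4, derive blue(n).
Closure: {blue(n), cold(z), flagged(n), green(m), large(m), locked(n), mammal(n), open(n), small(n), stale(n)} — 10 facts.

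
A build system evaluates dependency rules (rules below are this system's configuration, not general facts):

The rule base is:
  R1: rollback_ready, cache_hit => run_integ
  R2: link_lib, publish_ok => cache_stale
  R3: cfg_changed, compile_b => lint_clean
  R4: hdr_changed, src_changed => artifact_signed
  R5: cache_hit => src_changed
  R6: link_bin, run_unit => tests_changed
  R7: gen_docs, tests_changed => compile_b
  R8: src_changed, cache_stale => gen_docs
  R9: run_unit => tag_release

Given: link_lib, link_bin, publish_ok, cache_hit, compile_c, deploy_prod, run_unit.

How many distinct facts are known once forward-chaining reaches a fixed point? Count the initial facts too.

[1] R2 [link_lib, publish_ok => cache_stale]; R5 [cache_hit => src_changed]; R6 [link_bin, run_unit => tests_changed]; R9 [run_unit => tag_release]. ⇒ new: cache_stale, src_changed, tests_changed, tag_release.
[2] R8 [src_changed, cache_stale => gen_docs]. ⇒ new: gen_docs.
[3] R7 [gen_docs, tests_changed => compile_b]. ⇒ new: compile_b.
Closure: {cache_hit, cache_stale, compile_b, compile_c, deploy_prod, gen_docs, link_bin, link_lib, publish_ok, run_unit, src_changed, tag_release, tests_changed} — 13 facts.

13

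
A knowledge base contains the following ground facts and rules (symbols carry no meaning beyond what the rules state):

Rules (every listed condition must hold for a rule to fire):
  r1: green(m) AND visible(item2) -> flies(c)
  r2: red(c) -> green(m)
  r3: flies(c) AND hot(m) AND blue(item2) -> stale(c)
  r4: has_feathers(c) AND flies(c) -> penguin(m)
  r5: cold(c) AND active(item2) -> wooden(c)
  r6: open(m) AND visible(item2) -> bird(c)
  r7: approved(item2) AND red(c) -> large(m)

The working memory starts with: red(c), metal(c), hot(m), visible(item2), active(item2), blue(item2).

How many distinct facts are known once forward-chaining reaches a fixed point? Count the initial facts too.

9

Round 1 fires r2, giving green(m).
Round 2 fires r1, giving flies(c).
Round 3 fires r3, giving stale(c).
Closure: {active(item2), blue(item2), flies(c), green(m), hot(m), metal(c), red(c), stale(c), visible(item2)} — 9 facts.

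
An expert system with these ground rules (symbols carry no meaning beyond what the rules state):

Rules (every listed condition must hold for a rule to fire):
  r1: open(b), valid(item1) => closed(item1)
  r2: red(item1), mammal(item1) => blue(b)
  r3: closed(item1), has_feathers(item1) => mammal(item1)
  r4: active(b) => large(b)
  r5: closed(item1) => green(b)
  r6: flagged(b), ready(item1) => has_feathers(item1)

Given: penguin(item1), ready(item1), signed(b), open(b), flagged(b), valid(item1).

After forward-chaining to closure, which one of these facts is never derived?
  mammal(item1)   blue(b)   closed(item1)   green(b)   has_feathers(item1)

Round 1: r1 [open(b), valid(item1) => closed(item1)]; r6 [flagged(b), ready(item1) => has_feathers(item1)]. Adds closed(item1), has_feathers(item1).
Round 2: r3 [closed(item1), has_feathers(item1) => mammal(item1)]; r5 [closed(item1) => green(b)]. Adds mammal(item1), green(b).
Derived: closed(item1) (round 1), has_feathers(item1) (round 1), mammal(item1) (round 2), green(b) (round 2). blue(b) never appears in any round.

blue(b)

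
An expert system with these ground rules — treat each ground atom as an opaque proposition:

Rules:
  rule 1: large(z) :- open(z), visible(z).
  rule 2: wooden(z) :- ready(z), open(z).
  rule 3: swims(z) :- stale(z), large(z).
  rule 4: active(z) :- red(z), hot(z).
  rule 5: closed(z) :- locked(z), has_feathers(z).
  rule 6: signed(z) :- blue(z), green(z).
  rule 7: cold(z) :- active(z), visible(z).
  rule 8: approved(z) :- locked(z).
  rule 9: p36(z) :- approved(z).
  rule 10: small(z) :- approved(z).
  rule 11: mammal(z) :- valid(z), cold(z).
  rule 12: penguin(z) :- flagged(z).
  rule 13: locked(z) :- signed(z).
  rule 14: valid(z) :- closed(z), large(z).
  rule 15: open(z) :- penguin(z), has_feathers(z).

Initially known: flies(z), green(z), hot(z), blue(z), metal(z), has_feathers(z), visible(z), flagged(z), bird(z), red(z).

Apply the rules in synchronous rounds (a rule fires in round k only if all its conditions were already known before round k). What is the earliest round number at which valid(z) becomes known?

Round 1 fires rule 4, rule 6, rule 12, giving active(z), signed(z), penguin(z).
Round 2 fires rule 7, rule 13, rule 15, giving cold(z), locked(z), open(z).
Round 3 fires rule 1, rule 5, rule 8, giving large(z), closed(z), approved(z).
Round 4 fires rule 9, rule 10, rule 14, giving p36(z), small(z), valid(z).
valid(z) first appears in round 4.

4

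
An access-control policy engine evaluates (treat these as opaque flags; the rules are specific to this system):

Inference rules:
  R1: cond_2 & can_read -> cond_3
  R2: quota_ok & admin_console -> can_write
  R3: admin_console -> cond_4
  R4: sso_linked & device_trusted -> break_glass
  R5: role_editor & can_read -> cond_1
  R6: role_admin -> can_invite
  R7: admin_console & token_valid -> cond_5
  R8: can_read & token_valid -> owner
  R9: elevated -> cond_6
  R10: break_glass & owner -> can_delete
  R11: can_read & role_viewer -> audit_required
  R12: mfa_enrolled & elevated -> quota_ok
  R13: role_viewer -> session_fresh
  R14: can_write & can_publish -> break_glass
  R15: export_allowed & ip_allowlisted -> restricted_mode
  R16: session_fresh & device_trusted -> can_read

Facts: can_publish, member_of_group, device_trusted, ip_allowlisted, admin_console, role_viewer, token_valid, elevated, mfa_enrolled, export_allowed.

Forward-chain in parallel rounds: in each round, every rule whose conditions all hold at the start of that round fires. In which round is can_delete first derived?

Round 1 — R3, R7, R9, R12, R13, R15, derive cond_4, cond_5, cond_6, quota_ok, session_fresh, restricted_mode.
Round 2 — R2, R16, derive can_write, can_read.
Round 3 — R8, R11, R14, derive owner, audit_required, break_glass.
Round 4 — R10, derive can_delete.
can_delete first appears in round 4.

4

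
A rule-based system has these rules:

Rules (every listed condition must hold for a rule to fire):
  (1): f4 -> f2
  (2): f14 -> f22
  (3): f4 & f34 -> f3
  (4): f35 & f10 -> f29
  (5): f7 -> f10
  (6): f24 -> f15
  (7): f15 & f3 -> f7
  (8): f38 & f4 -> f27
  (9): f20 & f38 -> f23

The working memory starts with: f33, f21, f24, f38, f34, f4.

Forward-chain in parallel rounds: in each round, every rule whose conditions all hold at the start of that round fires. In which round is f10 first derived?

[1] (1) [f4 -> f2]; (3) [f4 & f34 -> f3]; (6) [f24 -> f15]; (8) [f38 & f4 -> f27]. ⇒ new: f2, f3, f15, f27.
[2] (7) [f15 & f3 -> f7]. ⇒ new: f7.
[3] (5) [f7 -> f10]. ⇒ new: f10.
f10 first appears in round 3.

3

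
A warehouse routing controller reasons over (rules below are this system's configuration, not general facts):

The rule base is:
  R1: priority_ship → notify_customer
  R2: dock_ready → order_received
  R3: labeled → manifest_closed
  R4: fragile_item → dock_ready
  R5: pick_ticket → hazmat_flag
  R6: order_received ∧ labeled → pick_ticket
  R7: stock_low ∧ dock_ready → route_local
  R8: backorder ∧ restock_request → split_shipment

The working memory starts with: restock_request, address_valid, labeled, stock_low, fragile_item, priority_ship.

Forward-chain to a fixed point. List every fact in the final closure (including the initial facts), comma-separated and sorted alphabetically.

address_valid, dock_ready, fragile_item, hazmat_flag, labeled, manifest_closed, notify_customer, order_received, pick_ticket, priority_ship, restock_request, route_local, stock_low

Round 1 fires R1, R3, R4, giving notify_customer, manifest_closed, dock_ready.
Round 2 fires R2, R7, giving order_received, route_local.
Round 3 fires R6, giving pick_ticket.
Round 4 fires R5, giving hazmat_flag.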